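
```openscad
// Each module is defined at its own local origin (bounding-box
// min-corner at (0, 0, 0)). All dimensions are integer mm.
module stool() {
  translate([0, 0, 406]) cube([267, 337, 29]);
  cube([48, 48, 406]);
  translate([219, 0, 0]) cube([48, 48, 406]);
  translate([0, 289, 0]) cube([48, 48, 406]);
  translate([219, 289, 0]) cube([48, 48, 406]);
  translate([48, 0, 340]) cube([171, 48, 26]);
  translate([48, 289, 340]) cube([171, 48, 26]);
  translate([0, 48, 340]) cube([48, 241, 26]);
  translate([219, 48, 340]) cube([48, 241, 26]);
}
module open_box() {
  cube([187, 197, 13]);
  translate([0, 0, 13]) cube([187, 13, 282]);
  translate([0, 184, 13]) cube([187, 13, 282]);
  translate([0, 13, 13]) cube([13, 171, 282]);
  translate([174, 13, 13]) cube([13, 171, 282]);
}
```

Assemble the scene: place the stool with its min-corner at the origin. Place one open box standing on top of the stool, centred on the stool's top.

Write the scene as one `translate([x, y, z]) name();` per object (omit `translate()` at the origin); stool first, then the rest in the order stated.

stool();
translate([40, 70, 435]) open_box();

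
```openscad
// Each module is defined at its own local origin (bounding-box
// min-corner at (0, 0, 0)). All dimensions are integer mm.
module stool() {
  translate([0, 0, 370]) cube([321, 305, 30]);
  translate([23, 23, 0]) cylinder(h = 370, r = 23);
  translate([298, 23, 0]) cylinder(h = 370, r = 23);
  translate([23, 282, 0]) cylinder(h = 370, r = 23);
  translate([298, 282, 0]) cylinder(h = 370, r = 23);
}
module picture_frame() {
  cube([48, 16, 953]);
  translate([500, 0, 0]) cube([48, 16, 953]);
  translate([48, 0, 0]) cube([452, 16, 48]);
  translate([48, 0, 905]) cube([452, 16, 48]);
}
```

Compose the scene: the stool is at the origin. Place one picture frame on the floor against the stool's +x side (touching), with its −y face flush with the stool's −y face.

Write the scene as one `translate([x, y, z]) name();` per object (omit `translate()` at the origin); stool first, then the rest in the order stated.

stool();
translate([321, 0, 0]) picture_frame();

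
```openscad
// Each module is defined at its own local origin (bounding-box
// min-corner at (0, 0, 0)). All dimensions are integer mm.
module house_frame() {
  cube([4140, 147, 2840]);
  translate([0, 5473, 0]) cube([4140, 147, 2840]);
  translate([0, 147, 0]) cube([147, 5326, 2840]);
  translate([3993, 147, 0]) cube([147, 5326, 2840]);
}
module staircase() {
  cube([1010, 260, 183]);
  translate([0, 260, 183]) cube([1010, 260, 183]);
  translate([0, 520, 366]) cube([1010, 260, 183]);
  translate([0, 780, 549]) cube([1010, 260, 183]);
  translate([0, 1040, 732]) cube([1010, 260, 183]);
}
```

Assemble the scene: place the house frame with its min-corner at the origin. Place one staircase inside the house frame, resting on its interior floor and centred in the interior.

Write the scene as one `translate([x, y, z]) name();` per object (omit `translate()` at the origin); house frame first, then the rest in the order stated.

house_frame();
translate([1565, 2160, 0]) staircase();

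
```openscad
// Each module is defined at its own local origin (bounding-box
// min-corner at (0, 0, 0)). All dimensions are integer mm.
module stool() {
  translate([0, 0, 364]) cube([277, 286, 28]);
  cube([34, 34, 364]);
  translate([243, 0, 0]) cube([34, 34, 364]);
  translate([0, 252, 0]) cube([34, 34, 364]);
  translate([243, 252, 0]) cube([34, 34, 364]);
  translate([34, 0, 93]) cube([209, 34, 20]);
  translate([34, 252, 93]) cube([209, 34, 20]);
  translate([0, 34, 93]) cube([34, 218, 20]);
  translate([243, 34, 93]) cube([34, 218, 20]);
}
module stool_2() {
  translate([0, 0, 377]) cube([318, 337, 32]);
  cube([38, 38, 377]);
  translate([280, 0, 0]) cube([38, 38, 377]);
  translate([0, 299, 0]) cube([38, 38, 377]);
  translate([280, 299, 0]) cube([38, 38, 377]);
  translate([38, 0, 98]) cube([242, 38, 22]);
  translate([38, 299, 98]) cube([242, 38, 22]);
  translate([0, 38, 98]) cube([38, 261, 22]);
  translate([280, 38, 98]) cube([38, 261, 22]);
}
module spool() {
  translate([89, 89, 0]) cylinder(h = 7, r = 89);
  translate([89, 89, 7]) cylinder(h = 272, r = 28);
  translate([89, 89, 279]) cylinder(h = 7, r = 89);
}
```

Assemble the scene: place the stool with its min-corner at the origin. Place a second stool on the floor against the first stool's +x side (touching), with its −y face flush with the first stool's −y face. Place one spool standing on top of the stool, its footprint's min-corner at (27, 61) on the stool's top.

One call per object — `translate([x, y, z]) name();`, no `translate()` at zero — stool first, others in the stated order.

stool();
translate([277, 0, 0]) stool_2();
translate([27, 61, 392]) spool();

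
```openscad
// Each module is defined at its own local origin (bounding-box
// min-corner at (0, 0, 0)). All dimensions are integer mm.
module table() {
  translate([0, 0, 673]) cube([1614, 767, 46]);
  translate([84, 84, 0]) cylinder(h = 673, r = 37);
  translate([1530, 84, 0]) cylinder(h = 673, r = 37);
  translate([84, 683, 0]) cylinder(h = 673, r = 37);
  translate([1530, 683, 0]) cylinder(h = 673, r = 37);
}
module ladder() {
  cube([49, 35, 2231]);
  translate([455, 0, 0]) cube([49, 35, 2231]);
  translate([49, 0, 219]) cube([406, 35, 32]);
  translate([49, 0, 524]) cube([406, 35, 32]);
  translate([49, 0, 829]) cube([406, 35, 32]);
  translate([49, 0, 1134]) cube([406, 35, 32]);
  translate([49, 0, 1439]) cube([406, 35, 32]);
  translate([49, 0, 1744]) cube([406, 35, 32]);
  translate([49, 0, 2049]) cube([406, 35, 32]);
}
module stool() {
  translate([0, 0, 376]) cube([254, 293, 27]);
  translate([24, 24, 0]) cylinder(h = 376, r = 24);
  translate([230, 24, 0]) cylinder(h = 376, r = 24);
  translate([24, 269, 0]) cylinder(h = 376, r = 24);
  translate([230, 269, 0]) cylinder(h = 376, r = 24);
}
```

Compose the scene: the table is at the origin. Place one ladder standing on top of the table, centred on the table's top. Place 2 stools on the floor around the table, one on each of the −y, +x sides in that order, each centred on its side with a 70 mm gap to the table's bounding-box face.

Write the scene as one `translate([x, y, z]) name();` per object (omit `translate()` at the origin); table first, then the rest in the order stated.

table();
translate([555, 366, 719]) ladder();
translate([680, -363, 0]) stool();
translate([1684, 237, 0]) stool();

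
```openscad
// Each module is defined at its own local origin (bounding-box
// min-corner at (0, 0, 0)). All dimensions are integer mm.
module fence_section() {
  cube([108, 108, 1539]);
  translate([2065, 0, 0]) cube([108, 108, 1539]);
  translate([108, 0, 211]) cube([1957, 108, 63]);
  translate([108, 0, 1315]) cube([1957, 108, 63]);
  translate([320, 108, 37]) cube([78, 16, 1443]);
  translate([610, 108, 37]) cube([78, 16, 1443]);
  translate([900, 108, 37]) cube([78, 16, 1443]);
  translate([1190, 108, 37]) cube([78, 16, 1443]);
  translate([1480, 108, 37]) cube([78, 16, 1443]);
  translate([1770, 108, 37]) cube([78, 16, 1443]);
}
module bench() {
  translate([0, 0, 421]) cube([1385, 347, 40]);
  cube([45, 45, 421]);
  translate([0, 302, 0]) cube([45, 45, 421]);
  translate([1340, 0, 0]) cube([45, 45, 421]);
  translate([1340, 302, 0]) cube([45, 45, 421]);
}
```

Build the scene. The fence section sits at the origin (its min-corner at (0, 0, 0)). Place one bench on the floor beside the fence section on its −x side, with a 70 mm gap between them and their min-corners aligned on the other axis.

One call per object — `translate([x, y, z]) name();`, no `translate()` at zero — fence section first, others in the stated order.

fence_section();
translate([-1455, 0, 0]) bench();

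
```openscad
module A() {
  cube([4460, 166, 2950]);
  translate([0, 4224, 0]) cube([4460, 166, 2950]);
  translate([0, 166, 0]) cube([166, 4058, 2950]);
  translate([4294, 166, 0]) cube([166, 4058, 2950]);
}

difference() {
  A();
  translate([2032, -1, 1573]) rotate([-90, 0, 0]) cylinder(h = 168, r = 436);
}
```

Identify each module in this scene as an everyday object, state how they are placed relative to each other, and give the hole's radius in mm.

The subtracted cylinder has r = 436 mm.

A is a house frame. The house frame has a circular hole through its front wall. The hole's radius is 436 mm.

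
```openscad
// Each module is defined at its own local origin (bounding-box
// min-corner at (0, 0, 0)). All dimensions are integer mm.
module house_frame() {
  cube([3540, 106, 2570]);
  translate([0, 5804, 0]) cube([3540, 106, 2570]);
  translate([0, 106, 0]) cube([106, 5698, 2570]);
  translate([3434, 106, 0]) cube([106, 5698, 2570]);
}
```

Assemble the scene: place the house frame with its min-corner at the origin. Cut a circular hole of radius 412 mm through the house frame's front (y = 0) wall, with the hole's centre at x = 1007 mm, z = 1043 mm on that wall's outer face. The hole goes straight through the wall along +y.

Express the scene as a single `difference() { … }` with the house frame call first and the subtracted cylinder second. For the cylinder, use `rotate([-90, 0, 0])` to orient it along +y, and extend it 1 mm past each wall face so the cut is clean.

difference() {
  house_frame();
  translate([1007, -1, 1043]) rotate([-90, 0, 0]) cylinder(h = 108, r = 412);
}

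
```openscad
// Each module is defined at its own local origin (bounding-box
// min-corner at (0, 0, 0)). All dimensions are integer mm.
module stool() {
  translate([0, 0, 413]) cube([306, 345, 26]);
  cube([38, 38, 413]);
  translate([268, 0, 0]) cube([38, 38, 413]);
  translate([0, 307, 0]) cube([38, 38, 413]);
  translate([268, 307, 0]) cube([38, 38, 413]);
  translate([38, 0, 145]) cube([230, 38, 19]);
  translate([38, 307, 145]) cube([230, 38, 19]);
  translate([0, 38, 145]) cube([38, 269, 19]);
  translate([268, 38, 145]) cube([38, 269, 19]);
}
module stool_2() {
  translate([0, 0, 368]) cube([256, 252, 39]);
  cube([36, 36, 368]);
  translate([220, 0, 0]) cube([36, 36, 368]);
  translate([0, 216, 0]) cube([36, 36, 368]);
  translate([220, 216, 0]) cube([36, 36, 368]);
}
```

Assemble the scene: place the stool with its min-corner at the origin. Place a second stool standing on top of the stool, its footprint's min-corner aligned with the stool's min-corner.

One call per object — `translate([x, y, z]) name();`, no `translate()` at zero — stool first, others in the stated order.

stool();
translate([0, 0, 439]) stool_2();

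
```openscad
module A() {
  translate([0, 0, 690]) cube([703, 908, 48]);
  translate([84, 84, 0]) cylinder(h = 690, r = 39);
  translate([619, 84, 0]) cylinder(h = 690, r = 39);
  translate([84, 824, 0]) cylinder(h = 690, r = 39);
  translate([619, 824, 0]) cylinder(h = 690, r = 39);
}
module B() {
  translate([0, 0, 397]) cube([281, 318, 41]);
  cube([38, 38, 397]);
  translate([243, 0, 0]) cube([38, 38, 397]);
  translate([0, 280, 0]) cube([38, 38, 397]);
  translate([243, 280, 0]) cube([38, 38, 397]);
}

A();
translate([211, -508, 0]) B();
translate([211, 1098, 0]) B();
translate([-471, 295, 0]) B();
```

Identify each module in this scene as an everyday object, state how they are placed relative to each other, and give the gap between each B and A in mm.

Each stool's nearest face is 190 mm from the table's bounding box.

A is a table. B is a stool. Three stools sit around the table at the −y, +y, −x sides. The gap between each stool and the table is 190 mm.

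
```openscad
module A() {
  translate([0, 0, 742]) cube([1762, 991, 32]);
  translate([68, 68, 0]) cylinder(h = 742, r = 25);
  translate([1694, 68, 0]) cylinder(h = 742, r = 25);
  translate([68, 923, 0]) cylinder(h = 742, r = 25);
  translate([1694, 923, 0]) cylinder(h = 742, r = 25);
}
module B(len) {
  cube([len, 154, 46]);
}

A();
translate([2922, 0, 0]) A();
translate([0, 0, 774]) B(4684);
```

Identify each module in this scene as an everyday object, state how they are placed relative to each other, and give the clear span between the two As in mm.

A is a table. B is a beam. A beam spans the tops of two tables. The clear span between the two tables is 1160 mm.

Second table starts at x = 2922; first ends at x = 1762; clear span = 2922 − 1762 = 1160 mm.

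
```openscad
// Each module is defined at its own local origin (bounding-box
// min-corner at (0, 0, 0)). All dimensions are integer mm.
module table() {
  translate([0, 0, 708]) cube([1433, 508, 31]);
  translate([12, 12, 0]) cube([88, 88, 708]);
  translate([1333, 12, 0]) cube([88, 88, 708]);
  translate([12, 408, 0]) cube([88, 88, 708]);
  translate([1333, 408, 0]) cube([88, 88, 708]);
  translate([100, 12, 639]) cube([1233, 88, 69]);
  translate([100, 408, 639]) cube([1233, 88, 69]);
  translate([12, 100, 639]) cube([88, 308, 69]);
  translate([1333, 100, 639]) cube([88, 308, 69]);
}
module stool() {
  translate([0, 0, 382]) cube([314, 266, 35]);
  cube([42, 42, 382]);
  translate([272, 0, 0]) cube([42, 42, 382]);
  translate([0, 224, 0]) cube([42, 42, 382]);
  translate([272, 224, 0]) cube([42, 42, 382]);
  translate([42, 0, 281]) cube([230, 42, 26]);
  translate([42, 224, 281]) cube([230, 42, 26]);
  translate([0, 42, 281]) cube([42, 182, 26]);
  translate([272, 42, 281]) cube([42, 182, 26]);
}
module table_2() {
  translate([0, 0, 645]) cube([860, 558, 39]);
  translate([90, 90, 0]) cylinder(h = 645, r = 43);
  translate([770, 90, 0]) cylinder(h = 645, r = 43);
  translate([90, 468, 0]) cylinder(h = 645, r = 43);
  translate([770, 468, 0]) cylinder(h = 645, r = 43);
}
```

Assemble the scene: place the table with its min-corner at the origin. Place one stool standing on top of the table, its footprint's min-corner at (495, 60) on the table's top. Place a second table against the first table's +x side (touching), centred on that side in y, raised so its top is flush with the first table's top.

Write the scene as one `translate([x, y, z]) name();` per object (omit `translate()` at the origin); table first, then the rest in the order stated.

table();
translate([495, 60, 739]) stool();
translate([1433, -25, 55]) table_2();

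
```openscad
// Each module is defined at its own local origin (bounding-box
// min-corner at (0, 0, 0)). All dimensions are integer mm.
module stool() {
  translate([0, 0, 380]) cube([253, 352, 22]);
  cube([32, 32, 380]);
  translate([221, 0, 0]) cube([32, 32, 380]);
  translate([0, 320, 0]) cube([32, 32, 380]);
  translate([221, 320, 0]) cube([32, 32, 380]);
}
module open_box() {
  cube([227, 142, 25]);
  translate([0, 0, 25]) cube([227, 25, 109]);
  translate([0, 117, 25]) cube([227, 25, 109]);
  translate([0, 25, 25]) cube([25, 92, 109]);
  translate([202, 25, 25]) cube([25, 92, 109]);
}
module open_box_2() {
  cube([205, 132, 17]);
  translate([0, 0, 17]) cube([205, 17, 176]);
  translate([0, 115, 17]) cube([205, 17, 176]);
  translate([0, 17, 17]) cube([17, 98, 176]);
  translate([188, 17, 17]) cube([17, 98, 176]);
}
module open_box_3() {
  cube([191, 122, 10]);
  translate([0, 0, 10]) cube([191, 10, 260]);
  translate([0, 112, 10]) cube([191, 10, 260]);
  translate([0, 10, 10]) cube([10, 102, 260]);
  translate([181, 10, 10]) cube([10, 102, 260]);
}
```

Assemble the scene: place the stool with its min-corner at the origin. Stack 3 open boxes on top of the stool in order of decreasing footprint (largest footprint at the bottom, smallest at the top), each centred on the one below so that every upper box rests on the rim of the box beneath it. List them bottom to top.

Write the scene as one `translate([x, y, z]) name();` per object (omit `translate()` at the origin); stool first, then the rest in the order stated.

stool();
translate([13, 105, 402]) open_box();
translate([24, 110, 536]) open_box_2();
translate([31, 115, 729]) open_box_3();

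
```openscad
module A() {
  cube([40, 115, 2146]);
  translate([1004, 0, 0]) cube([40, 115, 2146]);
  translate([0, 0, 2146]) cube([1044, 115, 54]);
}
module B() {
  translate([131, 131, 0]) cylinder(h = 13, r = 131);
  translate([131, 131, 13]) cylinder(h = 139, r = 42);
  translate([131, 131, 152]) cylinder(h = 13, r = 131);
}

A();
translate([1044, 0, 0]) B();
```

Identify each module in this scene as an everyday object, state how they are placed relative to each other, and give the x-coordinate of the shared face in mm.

The door frame's +x face and the spool's −x face are both at x = 1044 mm.

A is a door frame. B is a spool. The spool is against the door frame's +x side, with their −y faces flush. The x-coordinate of the shared face is 1044 mm.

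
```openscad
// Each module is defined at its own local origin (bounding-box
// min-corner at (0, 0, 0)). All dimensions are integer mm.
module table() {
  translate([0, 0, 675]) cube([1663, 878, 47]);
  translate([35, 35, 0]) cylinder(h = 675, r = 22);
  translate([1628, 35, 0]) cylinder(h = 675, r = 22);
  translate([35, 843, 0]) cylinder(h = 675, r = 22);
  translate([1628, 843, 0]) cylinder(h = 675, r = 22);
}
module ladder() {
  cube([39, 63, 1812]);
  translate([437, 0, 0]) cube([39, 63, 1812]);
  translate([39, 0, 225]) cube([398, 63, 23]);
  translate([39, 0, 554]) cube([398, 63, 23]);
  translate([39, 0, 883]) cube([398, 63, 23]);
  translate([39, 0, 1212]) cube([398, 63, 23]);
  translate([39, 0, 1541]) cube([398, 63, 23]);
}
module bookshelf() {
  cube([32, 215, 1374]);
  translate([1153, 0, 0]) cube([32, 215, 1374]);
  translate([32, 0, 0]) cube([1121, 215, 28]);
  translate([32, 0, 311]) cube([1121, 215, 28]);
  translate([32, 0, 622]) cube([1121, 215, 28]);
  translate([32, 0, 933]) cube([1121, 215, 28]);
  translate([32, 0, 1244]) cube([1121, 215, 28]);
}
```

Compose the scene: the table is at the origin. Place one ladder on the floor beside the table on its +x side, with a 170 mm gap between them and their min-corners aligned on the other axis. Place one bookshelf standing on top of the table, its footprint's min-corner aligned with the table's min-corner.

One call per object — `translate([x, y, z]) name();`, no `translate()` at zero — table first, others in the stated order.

table();
translate([1833, 0, 0]) ladder();
translate([0, 0, 722]) bookshelf();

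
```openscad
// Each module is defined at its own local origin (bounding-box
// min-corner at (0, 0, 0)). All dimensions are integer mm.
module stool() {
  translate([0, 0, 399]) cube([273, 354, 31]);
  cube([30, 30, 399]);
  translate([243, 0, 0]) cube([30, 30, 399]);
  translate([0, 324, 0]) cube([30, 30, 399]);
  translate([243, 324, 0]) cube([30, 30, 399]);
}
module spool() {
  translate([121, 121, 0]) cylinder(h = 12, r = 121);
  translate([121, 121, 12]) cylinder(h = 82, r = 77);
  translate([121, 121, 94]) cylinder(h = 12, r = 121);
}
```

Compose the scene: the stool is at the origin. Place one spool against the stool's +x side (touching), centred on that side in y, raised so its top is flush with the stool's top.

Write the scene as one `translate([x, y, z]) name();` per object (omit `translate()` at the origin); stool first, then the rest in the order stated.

stool();
translate([273, 56, 324]) spool();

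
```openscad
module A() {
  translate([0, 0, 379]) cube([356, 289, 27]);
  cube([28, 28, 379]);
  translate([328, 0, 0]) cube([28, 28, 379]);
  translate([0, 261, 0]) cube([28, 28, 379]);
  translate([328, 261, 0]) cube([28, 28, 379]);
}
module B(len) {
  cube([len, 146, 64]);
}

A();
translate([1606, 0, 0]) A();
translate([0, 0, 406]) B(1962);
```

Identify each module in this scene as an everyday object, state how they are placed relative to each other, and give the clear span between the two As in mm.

Second stool starts at x = 1606; first ends at x = 356; clear span = 1606 − 356 = 1250 mm.

A is a stool. B is a beam. A beam spans the tops of two stools. The clear span between the two stools is 1250 mm.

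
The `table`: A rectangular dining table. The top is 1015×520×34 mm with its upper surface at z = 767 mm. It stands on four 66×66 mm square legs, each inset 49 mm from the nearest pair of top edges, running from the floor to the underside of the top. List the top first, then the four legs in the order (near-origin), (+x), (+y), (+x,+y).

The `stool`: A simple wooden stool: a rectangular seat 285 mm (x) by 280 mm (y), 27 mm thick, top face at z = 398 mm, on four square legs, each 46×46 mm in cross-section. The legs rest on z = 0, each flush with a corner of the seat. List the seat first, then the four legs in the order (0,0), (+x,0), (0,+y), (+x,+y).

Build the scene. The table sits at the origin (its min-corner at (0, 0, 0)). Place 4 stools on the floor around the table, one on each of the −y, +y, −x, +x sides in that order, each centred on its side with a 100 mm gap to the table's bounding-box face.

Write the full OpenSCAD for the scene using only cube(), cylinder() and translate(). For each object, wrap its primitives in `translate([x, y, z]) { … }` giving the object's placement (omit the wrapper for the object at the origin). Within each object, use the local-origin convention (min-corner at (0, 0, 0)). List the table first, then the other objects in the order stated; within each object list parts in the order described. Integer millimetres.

translate([0, 0, 733]) cube([1015, 520, 34]);
translate([49, 49, 0]) cube([66, 66, 733]);
translate([900, 49, 0]) cube([66, 66, 733]);
translate([49, 405, 0]) cube([66, 66, 733]);
translate([900, 405, 0]) cube([66, 66, 733]);
translate([365, -380, 0]) {
  translate([0, 0, 371]) cube([285, 280, 27]);
  cube([46, 46, 371]);
  translate([239, 0, 0]) cube([46, 46, 371]);
  translate([0, 234, 0]) cube([46, 46, 371]);
  translate([239, 234, 0]) cube([46, 46, 371]);
}
translate([365, 620, 0]) {
  translate([0, 0, 371]) cube([285, 280, 27]);
  cube([46, 46, 371]);
  translate([239, 0, 0]) cube([46, 46, 371]);
  translate([0, 234, 0]) cube([46, 46, 371]);
  translate([239, 234, 0]) cube([46, 46, 371]);
}
translate([-385, 120, 0]) {
  translate([0, 0, 371]) cube([285, 280, 27]);
  cube([46, 46, 371]);
  translate([239, 0, 0]) cube([46, 46, 371]);
  translate([0, 234, 0]) cube([46, 46, 371]);
  translate([239, 234, 0]) cube([46, 46, 371]);
}
translate([1115, 120, 0]) {
  translate([0, 0, 371]) cube([285, 280, 27]);
  cube([46, 46, 371]);
  translate([239, 0, 0]) cube([46, 46, 371]);
  translate([0, 234, 0]) cube([46, 46, 371]);
  translate([239, 234, 0]) cube([46, 46, 371]);
}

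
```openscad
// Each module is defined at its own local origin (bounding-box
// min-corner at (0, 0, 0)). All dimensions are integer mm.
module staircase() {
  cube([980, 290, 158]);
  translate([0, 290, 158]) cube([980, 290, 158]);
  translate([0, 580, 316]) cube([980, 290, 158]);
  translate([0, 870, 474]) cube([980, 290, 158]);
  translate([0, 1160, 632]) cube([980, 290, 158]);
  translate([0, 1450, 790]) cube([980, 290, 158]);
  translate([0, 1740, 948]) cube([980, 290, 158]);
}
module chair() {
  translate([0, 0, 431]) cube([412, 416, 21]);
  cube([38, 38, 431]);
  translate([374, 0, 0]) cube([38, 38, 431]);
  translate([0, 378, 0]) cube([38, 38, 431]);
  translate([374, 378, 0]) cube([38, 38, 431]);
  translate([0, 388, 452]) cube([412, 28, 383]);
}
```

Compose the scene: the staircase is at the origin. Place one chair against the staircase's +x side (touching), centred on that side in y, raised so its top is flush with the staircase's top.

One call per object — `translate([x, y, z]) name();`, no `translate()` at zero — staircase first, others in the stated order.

staircase();
translate([980, 807, 271]) chair();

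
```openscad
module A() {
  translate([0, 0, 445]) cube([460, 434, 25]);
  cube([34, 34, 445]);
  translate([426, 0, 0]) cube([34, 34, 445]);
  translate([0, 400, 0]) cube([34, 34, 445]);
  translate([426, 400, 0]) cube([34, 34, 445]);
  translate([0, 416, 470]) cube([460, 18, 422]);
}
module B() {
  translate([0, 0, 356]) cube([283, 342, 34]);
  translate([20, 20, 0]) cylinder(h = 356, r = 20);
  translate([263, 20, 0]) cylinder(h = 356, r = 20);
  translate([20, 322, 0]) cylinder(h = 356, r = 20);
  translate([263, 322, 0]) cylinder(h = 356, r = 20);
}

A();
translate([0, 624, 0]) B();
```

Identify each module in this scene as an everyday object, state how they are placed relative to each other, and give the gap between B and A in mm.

The stool's nearest face is 190 mm from the chair's +y face.

A is a chair. B is a stool. The stool is on the floor beside the chair on its +y side. The gap between the stool and the chair is 190 mm.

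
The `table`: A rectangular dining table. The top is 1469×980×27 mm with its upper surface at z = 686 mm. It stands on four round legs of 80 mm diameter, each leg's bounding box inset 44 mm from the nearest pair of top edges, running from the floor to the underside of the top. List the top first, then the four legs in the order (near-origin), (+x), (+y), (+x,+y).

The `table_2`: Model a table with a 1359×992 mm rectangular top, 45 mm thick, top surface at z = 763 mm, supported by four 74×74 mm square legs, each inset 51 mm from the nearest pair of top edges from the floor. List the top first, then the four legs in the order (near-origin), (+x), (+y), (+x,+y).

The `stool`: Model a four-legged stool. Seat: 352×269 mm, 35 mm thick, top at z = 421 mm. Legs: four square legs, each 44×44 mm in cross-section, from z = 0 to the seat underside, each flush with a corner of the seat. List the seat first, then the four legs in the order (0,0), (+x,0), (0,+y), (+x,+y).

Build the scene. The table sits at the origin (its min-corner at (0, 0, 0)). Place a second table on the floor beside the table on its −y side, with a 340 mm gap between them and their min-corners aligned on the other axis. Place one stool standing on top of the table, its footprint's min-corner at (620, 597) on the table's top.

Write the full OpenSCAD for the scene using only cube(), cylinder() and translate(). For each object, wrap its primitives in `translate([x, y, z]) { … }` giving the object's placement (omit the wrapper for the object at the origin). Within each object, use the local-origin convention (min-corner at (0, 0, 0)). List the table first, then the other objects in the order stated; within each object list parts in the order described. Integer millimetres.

translate([0, 0, 659]) cube([1469, 980, 27]);
translate([84, 84, 0]) cylinder(h = 659, r = 40);
translate([1385, 84, 0]) cylinder(h = 659, r = 40);
translate([84, 896, 0]) cylinder(h = 659, r = 40);
translate([1385, 896, 0]) cylinder(h = 659, r = 40);
translate([0, -1332, 0]) {
  translate([0, 0, 718]) cube([1359, 992, 45]);
  translate([51, 51, 0]) cube([74, 74, 718]);
  translate([1234, 51, 0]) cube([74, 74, 718]);
  translate([51, 867, 0]) cube([74, 74, 718]);
  translate([1234, 867, 0]) cube([74, 74, 718]);
}
translate([620, 597, 686]) {
  translate([0, 0, 386]) cube([352, 269, 35]);
  cube([44, 44, 386]);
  translate([308, 0, 0]) cube([44, 44, 386]);
  translate([0, 225, 0]) cube([44, 44, 386]);
  translate([308, 225, 0]) cube([44, 44, 386]);
}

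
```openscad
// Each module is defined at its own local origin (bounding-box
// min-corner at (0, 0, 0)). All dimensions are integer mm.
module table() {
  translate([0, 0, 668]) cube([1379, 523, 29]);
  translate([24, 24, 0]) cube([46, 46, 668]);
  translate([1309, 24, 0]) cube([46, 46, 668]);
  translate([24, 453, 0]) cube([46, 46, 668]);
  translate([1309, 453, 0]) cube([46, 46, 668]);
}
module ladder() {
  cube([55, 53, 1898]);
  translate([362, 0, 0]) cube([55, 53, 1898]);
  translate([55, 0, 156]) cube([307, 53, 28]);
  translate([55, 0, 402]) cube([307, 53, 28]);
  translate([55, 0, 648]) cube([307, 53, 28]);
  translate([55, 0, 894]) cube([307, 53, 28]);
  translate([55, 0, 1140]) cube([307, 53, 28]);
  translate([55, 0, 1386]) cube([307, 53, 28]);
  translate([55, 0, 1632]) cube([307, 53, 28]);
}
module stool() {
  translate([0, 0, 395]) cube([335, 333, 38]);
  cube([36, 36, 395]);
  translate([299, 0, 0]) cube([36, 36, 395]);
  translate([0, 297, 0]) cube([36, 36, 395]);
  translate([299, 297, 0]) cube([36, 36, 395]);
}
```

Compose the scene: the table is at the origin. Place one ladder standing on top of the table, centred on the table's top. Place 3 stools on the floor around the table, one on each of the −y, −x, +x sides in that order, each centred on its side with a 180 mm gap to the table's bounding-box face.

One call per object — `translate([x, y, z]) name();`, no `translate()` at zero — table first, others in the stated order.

table();
translate([481, 235, 697]) ladder();
translate([522, -513, 0]) stool();
translate([-515, 95, 0]) stool();
translate([1559, 95, 0]) stool();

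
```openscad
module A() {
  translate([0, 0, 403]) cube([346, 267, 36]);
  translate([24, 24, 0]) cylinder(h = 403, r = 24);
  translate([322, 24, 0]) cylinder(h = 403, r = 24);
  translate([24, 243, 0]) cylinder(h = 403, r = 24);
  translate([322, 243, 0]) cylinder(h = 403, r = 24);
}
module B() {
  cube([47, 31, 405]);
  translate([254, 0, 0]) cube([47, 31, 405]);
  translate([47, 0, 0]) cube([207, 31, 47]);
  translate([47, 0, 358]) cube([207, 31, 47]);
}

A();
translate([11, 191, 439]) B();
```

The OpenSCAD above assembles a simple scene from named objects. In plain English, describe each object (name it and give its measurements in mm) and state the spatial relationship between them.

A is a simple wooden stool: a rectangular seat 346 mm (x) by 267 mm (y), 36 mm thick, top face at z = 439 mm, on four round legs, each 48 mm in diameter. The legs rest on z = 0, each leg's axis is inset half a diameter from the nearest pair of seat edges (so the leg's bounding box is flush with the corner).

B is a picture frame with a 207×311 mm rectangular opening (x by z) and a uniform 47 mm border on every side. Frame depth is 31 mm along y. It is built from two vertical stiles running the full outside height and two horizontal rails spanning the gap between the stiles.

The picture frame is on top of the stool.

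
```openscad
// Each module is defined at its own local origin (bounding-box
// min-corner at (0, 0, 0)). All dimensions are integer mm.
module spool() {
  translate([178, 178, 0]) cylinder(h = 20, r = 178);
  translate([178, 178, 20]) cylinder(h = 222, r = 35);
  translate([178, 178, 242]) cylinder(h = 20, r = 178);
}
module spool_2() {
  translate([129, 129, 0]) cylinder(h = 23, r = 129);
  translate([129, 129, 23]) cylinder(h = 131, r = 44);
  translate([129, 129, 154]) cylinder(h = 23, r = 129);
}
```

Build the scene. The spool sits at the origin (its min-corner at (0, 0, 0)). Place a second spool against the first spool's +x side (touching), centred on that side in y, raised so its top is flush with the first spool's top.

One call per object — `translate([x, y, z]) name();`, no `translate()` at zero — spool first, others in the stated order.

spool();
translate([356, 49, 85]) spool_2();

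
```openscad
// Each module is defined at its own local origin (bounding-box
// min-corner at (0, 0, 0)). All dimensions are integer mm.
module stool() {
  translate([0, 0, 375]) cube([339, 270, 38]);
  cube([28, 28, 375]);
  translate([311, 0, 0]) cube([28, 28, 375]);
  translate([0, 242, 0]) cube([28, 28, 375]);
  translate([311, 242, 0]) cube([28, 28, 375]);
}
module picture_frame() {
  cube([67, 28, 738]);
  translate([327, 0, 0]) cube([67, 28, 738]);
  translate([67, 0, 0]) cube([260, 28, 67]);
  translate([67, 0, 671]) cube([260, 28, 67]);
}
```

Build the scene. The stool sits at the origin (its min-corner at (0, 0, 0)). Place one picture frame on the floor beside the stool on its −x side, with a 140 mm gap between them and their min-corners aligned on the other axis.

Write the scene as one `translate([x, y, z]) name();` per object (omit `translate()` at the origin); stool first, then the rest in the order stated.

stool();
translate([-534, 0, 0]) picture_frame();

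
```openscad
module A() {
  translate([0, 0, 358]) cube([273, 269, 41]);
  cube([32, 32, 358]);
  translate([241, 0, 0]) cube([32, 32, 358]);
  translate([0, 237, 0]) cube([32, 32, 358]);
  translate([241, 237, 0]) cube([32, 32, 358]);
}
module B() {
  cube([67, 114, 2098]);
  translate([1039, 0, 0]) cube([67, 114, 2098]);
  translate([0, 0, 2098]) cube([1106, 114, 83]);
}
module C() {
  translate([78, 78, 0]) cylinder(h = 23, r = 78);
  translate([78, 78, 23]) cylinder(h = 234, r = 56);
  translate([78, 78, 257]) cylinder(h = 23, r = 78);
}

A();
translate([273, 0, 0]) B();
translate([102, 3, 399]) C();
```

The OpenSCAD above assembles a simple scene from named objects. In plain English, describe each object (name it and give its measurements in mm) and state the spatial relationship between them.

A is a simple wooden stool: a rectangular seat 273 mm (x) by 269 mm (y), 41 mm thick, top face at z = 399 mm, on four square legs, each 32×32 mm in cross-section. The legs rest on z = 0, each flush with a corner of the seat.

B is a door frame. The clear opening is 972 mm wide and 2098 mm high. Two 67 mm wide jambs, 114 mm deep, stand either side of the opening from the floor to the top of the opening. A 83 mm thick head sits across the top of both jambs, spanning the full outside width of the frame.

C is a spool: two coaxial disc flanges of radius 78 mm and thickness 23 mm, joined by a core cylinder of radius 56 mm and height 234 mm. The lower flange rests on z = 0 and the three cylinders share a vertical axis.

The door frame is against the stool's +x side, with their −y faces flush. The spool is on top of the stool.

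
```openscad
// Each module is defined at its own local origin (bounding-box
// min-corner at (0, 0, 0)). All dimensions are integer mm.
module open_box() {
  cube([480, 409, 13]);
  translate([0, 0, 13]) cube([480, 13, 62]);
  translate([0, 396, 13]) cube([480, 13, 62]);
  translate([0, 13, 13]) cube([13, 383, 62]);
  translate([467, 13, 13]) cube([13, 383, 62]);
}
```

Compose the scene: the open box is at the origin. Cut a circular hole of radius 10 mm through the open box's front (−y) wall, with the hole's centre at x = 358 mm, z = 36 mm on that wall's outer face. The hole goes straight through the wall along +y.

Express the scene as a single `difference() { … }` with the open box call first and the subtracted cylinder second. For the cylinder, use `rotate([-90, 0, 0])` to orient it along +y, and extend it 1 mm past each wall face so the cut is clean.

difference() {
  open_box();
  translate([358, -1, 36]) rotate([-90, 0, 0]) cylinder(h = 15, r = 10);
}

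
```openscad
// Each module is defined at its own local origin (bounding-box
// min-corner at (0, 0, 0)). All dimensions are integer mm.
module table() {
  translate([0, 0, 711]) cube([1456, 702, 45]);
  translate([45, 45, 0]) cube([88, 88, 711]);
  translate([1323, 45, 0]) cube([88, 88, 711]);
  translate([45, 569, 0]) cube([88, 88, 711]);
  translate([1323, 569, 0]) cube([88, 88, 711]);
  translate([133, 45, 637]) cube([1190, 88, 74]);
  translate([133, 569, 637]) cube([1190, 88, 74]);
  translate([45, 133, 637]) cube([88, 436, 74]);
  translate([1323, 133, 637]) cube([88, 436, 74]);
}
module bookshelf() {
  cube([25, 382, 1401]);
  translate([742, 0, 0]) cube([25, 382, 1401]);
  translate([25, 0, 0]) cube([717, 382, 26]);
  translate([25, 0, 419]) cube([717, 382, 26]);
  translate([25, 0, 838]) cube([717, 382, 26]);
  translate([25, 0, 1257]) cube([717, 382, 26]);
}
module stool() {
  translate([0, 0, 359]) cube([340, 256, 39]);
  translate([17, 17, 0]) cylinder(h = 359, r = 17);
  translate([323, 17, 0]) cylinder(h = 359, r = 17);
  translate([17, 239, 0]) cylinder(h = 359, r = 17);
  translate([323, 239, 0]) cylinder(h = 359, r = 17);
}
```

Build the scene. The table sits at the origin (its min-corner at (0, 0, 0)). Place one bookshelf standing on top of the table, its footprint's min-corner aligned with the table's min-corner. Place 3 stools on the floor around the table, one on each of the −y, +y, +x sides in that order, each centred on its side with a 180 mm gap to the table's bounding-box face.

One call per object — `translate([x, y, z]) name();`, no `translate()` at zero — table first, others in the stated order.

table();
translate([0, 0, 756]) bookshelf();
translate([558, -436, 0]) stool();
translate([558, 882, 0]) stool();
translate([1636, 223, 0]) stool();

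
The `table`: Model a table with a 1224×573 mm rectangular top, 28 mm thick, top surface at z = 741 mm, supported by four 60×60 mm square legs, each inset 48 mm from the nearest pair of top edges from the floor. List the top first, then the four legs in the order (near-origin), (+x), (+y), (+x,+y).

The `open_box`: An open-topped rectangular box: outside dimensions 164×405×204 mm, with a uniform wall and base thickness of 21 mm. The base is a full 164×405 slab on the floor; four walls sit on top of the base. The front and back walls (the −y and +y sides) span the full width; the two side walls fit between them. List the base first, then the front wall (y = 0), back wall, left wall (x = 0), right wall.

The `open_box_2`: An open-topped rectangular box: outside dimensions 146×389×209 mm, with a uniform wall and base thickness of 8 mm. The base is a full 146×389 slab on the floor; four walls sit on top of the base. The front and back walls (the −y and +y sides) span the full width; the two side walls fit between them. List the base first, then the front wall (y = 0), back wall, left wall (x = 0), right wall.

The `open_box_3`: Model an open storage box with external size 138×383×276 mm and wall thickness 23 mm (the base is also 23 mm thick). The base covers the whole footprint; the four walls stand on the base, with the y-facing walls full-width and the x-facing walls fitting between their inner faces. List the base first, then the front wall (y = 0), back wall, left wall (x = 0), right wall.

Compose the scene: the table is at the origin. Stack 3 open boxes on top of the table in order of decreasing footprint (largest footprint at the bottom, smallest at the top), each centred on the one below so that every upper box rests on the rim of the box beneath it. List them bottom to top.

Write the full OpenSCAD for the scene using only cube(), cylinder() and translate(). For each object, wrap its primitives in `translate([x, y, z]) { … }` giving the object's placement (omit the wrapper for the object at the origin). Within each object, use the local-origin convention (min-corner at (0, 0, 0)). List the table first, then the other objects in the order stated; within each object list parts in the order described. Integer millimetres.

translate([0, 0, 713]) cube([1224, 573, 28]);
translate([48, 48, 0]) cube([60, 60, 713]);
translate([1116, 48, 0]) cube([60, 60, 713]);
translate([48, 465, 0]) cube([60, 60, 713]);
translate([1116, 465, 0]) cube([60, 60, 713]);
translate([530, 84, 741]) {
  cube([164, 405, 21]);
  translate([0, 0, 21]) cube([164, 21, 183]);
  translate([0, 384, 21]) cube([164, 21, 183]);
  translate([0, 21, 21]) cube([21, 363, 183]);
  translate([143, 21, 21]) cube([21, 363, 183]);
}
translate([539, 92, 945]) {
  cube([146, 389, 8]);
  translate([0, 0, 8]) cube([146, 8, 201]);
  translate([0, 381, 8]) cube([146, 8, 201]);
  translate([0, 8, 8]) cube([8, 373, 201]);
  translate([138, 8, 8]) cube([8, 373, 201]);
}
translate([543, 95, 1154]) {
  cube([138, 383, 23]);
  translate([0, 0, 23]) cube([138, 23, 253]);
  translate([0, 360, 23]) cube([138, 23, 253]);
  translate([0, 23, 23]) cube([23, 337, 253]);
  translate([115, 23, 23]) cube([23, 337, 253]);
}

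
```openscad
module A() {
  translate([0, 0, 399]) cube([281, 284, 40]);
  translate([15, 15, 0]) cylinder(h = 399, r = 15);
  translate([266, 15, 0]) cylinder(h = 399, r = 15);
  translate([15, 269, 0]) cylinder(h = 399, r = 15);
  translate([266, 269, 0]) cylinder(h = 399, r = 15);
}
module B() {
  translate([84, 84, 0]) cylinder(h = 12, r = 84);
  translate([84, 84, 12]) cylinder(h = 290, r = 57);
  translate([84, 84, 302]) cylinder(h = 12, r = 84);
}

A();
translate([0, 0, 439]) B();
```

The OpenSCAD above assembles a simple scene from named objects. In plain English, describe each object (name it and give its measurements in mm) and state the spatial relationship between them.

A is a four-legged stool. The seat is a 281×284×40 mm slab whose top surface is at z = 439 mm; four round legs, each 30 mm in diameter, run from the floor (z = 0) to the underside of the seat, each leg's axis is inset half a diameter from the nearest pair of seat edges (so the leg's bounding box is flush with the corner).

B is a spool: two coaxial disc flanges of radius 84 mm and thickness 12 mm, joined by a core cylinder of radius 57 mm and height 290 mm. The lower flange rests on z = 0 and the three cylinders share a vertical axis.

The spool is on top of the stool.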